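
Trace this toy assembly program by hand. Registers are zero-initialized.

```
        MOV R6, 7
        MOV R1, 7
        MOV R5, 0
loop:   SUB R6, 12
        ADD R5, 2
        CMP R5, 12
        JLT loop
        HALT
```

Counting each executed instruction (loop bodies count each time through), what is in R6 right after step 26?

after MOV R6, 7: R6=7
after MOV R1, 7: R1=7
after MOV R5, 0: R5=0
after SUB R6, 12: R6=7-12=-5
after ADD R5, 2: R5=0+2=2
CMP R5, 12  (cmp 2,12)
JLT loop: taken
after SUB R6, 12: R6=(-5)-12=-17
after ADD R5, 2: R5=2+2=4
CMP R5, 12  (cmp 4,12)
JLT loop: taken
after SUB R6, 12: R6=(-17)-12=-29
after ADD R5, 2: R5=4+2=6
CMP R5, 12  (cmp 6,12)
JLT loop: taken
after SUB R6, 12: R6=(-29)-12=-41
after ADD R5, 2: R5=6+2=8
CMP R5, 12  (cmp 8,12)
JLT loop: taken
after SUB R6, 12: R6=(-41)-12=-53
after ADD R5, 2: R5=8+2=10
CMP R5, 12  (cmp 10,12)
JLT loop: taken
after SUB R6, 12: R6=(-53)-12=-65
after ADD R5, 2: R5=10+2=12
CMP R5, 12  (cmp 12,12)
After step 26: R6 = -65.

-65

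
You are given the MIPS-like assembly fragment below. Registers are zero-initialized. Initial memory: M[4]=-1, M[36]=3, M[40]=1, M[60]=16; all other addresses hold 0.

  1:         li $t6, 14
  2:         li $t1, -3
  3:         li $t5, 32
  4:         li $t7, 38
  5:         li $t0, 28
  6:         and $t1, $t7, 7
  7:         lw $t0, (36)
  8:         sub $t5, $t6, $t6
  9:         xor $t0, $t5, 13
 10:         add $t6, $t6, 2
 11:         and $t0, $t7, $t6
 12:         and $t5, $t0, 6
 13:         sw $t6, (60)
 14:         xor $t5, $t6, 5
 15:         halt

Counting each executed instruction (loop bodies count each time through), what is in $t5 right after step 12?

0

after li $t6, 14: $t6=14
after li $t1, -3: $t1=-3
after li $t5, 32: $t5=32
after li $t7, 38: $t7=38
after li $t0, 28: $t0=28
after and $t1, $t7, 7: $t1=38&7=6
after lw $t0, (36): $t0=M[36]=3
after sub $t5, $t6, $t6: $t5=14-14=0
after xor $t0, $t5, 13: $t0=0^13=13
after add $t6, $t6, 2: $t6=14+2=16
after and $t0, $t7, $t6: $t0=38&16=0
after and $t5, $t0, 6: $t5=0&6=0
After step 12: $t5 = 0.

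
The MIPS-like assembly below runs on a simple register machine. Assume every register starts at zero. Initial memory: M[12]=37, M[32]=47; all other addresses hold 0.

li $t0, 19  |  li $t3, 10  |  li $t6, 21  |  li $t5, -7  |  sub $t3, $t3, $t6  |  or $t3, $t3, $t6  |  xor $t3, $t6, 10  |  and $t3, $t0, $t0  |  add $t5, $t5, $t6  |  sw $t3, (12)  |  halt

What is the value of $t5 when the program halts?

14

after li $t0, 19: $t0=19
after li $t3, 10: $t3=10
after li $t6, 21: $t6=21
after li $t5, -7: $t5=-7
after sub $t3, $t3, $t6: $t3=10-21=-11
after or $t3, $t3, $t6: $t3=(-11)|21=-11
after xor $t3, $t6, 10: $t3=21^10=31
after and $t3, $t0, $t0: $t3=19&19=19
after add $t5, $t5, $t6: $t5=(-7)+21=14
sw $t3, (12) → M[12]=19
halt.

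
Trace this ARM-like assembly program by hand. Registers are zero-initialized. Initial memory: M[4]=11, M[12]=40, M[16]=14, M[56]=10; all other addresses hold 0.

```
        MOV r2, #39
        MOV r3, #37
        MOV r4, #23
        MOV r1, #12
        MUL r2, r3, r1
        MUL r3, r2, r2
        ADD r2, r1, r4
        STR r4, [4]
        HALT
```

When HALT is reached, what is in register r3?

197136

after MOV r2, #39: r2=39
after MOV r3, #37: r3=37
after MOV r4, #23: r4=23
after MOV r1, #12: r1=12
after MUL r2, r3, r1: r2=37*12=444
after MUL r3, r2, r2: r3=444*444=197136
after ADD r2, r1, r4: r2=12+23=35
STR r4, [4] → M[4]=23
halt.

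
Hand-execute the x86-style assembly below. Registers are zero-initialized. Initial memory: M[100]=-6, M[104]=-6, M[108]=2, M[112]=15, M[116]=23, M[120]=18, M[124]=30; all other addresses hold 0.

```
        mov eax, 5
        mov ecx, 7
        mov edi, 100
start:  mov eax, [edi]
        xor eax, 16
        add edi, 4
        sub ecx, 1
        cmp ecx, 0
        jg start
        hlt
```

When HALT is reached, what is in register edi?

128

after mov eax, 5: eax=5
after mov ecx, 7: ecx=7
after mov edi, 100: edi=100
after mov eax, [edi]: eax=M[100]=-6
after xor eax, 16: eax=(-6)^16=-22
after add edi, 4: edi=100+4=104
after sub ecx, 1: ecx=7-1=6
cmp ecx, 0  (cmp 6,0)
jg start: taken
after mov eax, [edi]: eax=M[104]=-6
after xor eax, 16: eax=(-6)^16=-22
after add edi, 4: edi=104+4=108
after sub ecx, 1: ecx=6-1=5
cmp ecx, 0  (cmp 5,0)
jg start: taken
after mov eax, [edi]: eax=M[108]=2
after xor eax, 16: eax=2^16=18
after add edi, 4: edi=108+4=112
after sub ecx, 1: ecx=5-1=4
cmp ecx, 0  (cmp 4,0)
jg start: taken
after mov eax, [edi]: eax=M[112]=15
after xor eax, 16: eax=15^16=31
after add edi, 4: edi=112+4=116
after sub ecx, 1: ecx=4-1=3
cmp ecx, 0  (cmp 3,0)
jg start: taken
after mov eax, [edi]: eax=M[116]=23
after xor eax, 16: eax=23^16=7
after add edi, 4: edi=116+4=120
after sub ecx, 1: ecx=3-1=2
cmp ecx, 0  (cmp 2,0)
jg start: taken
after mov eax, [edi]: eax=M[120]=18
after xor eax, 16: eax=18^16=2
after add edi, 4: edi=120+4=124
after sub ecx, 1: ecx=2-1=1
cmp ecx, 0  (cmp 1,0)
jg start: taken
after mov eax, [edi]: eax=M[124]=30
after xor eax, 16: eax=30^16=14
after add edi, 4: edi=124+4=128
after sub ecx, 1: ecx=1-1=0
cmp ecx, 0  (cmp 0,0)
jg start: not taken
halt.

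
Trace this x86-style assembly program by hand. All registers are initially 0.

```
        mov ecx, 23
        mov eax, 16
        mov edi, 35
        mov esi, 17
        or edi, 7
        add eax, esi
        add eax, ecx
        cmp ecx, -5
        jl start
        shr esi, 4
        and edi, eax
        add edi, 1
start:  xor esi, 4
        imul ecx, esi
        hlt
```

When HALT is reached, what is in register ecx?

after mov ecx, 23: ecx=23
after mov eax, 16: eax=16
after mov edi, 35: edi=35
after mov esi, 17: esi=17
after or edi, 7: edi=35|7=39
after add eax, esi: eax=16+17=33
after add eax, ecx: eax=33+23=56
cmp ecx, -5  (cmp 23,-5)
jl start: not taken
after shr esi, 4: esi=17>>4=1
after and edi, eax: edi=39&56=32
after add edi, 1: edi=32+1=33
after xor esi, 4: esi=1^4=5
after imul ecx, esi: ecx=23*5=115
halt.

115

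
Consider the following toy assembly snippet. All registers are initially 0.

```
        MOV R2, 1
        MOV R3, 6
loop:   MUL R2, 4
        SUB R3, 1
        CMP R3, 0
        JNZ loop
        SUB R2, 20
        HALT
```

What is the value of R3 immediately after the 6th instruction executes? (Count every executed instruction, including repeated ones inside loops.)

R2=1
R3=6
R2=1*4=4
R3=6-1=5
CMP R3, 0  (cmp 5,0)
JNZ loop: taken
After step 6: R3 = 5.

5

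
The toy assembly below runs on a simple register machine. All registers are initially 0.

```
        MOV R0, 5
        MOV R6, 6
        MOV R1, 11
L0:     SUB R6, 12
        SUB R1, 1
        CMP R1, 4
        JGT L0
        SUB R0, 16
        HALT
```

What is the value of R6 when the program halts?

-78

MOV R0, 5 → R0=5
MOV R6, 6 → R6=6
MOV R1, 11 → R1=11
SUB R6, 12 → R6=6-12=-6
SUB R1, 1 → R1=11-1=10
CMP R1, 4  (cmp 10,4)
JGT L0: taken
SUB R6, 12 → R6=(-6)-12=-18
SUB R1, 1 → R1=10-1=9
CMP R1, 4  (cmp 9,4)
JGT L0: taken
SUB R6, 12 → R6=(-18)-12=-30
SUB R1, 1 → R1=9-1=8
CMP R1, 4  (cmp 8,4)
JGT L0: taken
SUB R6, 12 → R6=(-30)-12=-42
SUB R1, 1 → R1=8-1=7
CMP R1, 4  (cmp 7,4)
JGT L0: taken
SUB R6, 12 → R6=(-42)-12=-54
SUB R1, 1 → R1=7-1=6
CMP R1, 4  (cmp 6,4)
JGT L0: taken
SUB R6, 12 → R6=(-54)-12=-66
SUB R1, 1 → R1=6-1=5
CMP R1, 4  (cmp 5,4)
JGT L0: taken
SUB R6, 12 → R6=(-66)-12=-78
SUB R1, 1 → R1=5-1=4
CMP R1, 4  (cmp 4,4)
JGT L0: not taken
SUB R0, 16 → R0=5-16=-11
halt.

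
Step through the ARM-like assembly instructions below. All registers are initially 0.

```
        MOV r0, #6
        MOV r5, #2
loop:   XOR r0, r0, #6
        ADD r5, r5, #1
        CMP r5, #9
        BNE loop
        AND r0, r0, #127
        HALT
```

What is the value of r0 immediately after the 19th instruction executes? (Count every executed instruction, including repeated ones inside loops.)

r0=6
r5=2
r0=6^6=0
r5=2+1=3
CMP r5, #9  (cmp 3,9)
BNE loop: taken
r0=0^6=6
r5=3+1=4
CMP r5, #9  (cmp 4,9)
BNE loop: taken
r0=6^6=0
r5=4+1=5
CMP r5, #9  (cmp 5,9)
BNE loop: taken
r0=0^6=6
r5=5+1=6
CMP r5, #9  (cmp 6,9)
BNE loop: taken
r0=6^6=0
After step 19: r0 = 0.

0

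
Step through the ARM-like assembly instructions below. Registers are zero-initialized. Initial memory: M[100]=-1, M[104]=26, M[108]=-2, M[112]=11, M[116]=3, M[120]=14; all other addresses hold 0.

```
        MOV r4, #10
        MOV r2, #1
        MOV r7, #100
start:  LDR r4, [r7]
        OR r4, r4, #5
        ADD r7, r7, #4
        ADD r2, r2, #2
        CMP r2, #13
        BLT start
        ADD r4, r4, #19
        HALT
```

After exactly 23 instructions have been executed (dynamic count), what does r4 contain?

15

MOV r4, #10 → r4=10
MOV r2, #1 → r2=1
MOV r7, #100 → r7=100
LDR r4, [r7] → r4=M[100]=-1
OR r4, r4, #5 → r4=(-1)|5=-1
ADD r7, r7, #4 → r7=100+4=104
ADD r2, r2, #2 → r2=1+2=3
CMP r2, #13  (cmp 3,13)
BLT start: taken
LDR r4, [r7] → r4=M[104]=26
OR r4, r4, #5 → r4=26|5=31
ADD r7, r7, #4 → r7=104+4=108
ADD r2, r2, #2 → r2=3+2=5
CMP r2, #13  (cmp 5,13)
BLT start: taken
LDR r4, [r7] → r4=M[108]=-2
OR r4, r4, #5 → r4=(-2)|5=-1
ADD r7, r7, #4 → r7=108+4=112
ADD r2, r2, #2 → r2=5+2=7
CMP r2, #13  (cmp 7,13)
BLT start: taken
LDR r4, [r7] → r4=M[112]=11
OR r4, r4, #5 → r4=11|5=15
After step 23: r4 = 15.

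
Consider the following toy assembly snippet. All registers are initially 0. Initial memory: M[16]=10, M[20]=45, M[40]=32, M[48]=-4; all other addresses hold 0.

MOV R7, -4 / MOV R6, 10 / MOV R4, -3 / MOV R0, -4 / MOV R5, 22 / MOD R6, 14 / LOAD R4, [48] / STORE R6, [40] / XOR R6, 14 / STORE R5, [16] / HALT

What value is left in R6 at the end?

after MOV R7, -4: R7=-4
after MOV R6, 10: R6=10
after MOV R4, -3: R4=-3
after MOV R0, -4: R0=-4
after MOV R5, 22: R5=22
after MOD R6, 14: R6=10%14=10
after LOAD R4, [48]: R4=M[48]=-4
STORE R6, [40] → M[40]=10
after XOR R6, 14: R6=10^14=4
STORE R5, [16] → M[16]=22
halt.

4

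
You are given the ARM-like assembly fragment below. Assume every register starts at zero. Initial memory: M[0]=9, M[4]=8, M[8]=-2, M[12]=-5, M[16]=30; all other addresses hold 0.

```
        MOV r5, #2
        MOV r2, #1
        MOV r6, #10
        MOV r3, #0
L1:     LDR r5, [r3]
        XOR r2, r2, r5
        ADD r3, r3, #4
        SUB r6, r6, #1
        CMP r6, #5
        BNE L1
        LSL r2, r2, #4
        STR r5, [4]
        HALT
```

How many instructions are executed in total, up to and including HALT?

37

r5=2
r2=1
r6=10
r3=0
r5=M[0]=9
r2=1^9=8
r3=0+4=4
r6=10-1=9
CMP r6, #5  (cmp 9,5)
BNE L1: taken
r5=M[4]=8
r2=8^8=0
r3=4+4=8
r6=9-1=8
CMP r6, #5  (cmp 8,5)
BNE L1: taken
r5=M[8]=-2
r2=0^(-2)=-2
r3=8+4=12
r6=8-1=7
CMP r6, #5  (cmp 7,5)
BNE L1: taken
r5=M[12]=-5
r2=(-2)^(-5)=5
r3=12+4=16
r6=7-1=6
CMP r6, #5  (cmp 6,5)
BNE L1: taken
r5=M[16]=30
r2=5^30=27
r3=16+4=20
r6=6-1=5
CMP r6, #5  (cmp 5,5)
BNE L1: not taken
r2=27<<4=432
STR r5, [4] → M[4]=30
halt.
Total executed instructions: 37.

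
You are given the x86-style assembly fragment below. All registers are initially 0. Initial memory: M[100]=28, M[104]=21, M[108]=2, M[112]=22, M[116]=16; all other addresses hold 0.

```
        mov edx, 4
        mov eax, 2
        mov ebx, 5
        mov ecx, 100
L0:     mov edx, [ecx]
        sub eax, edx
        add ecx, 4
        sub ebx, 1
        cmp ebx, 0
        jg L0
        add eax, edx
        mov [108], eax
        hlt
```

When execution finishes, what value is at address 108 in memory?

edx=4
eax=2
ebx=5
ecx=100
edx=M[100]=28
eax=2-28=-26
ecx=100+4=104
ebx=5-1=4
cmp ebx, 0  (cmp 4,0)
jg L0: taken
edx=M[104]=21
eax=(-26)-21=-47
ecx=104+4=108
ebx=4-1=3
cmp ebx, 0  (cmp 3,0)
jg L0: taken
edx=M[108]=2
eax=(-47)-2=-49
ecx=108+4=112
ebx=3-1=2
cmp ebx, 0  (cmp 2,0)
jg L0: taken
edx=M[112]=22
eax=(-49)-22=-71
ecx=112+4=116
ebx=2-1=1
cmp ebx, 0  (cmp 1,0)
jg L0: taken
edx=M[116]=16
eax=(-71)-16=-87
ecx=116+4=120
ebx=1-1=0
cmp ebx, 0  (cmp 0,0)
jg L0: not taken
eax=(-87)+16=-71
mov [108], eax → M[108]=-71
halt.

-71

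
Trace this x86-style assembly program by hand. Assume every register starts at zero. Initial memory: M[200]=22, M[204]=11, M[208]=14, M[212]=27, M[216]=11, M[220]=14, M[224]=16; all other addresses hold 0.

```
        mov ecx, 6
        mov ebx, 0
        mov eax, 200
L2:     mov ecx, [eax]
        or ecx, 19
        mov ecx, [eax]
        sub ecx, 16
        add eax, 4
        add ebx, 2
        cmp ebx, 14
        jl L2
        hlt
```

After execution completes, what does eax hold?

228

after mov ecx, 6: ecx=6
after mov ebx, 0: ebx=0
after mov eax, 200: eax=200
after mov ecx, [eax]: ecx=M[200]=22
after or ecx, 19: ecx=22|19=23
after mov ecx, [eax]: ecx=M[200]=22
after sub ecx, 16: ecx=22-16=6
after add eax, 4: eax=200+4=204
after add ebx, 2: ebx=0+2=2
cmp ebx, 14  (cmp 2,14)
jl L2: taken
after mov ecx, [eax]: ecx=M[204]=11
after or ecx, 19: ecx=11|19=27
after mov ecx, [eax]: ecx=M[204]=11
after sub ecx, 16: ecx=11-16=-5
after add eax, 4: eax=204+4=208
after add ebx, 2: ebx=2+2=4
cmp ebx, 14  (cmp 4,14)
jl L2: taken
after mov ecx, [eax]: ecx=M[208]=14
after or ecx, 19: ecx=14|19=31
after mov ecx, [eax]: ecx=M[208]=14
after sub ecx, 16: ecx=14-16=-2
after add eax, 4: eax=208+4=212
after add ebx, 2: ebx=4+2=6
cmp ebx, 14  (cmp 6,14)
jl L2: taken
after mov ecx, [eax]: ecx=M[212]=27
after or ecx, 19: ecx=27|19=27
after mov ecx, [eax]: ecx=M[212]=27
after sub ecx, 16: ecx=27-16=11
after add eax, 4: eax=212+4=216
after add ebx, 2: ebx=6+2=8
cmp ebx, 14  (cmp 8,14)
jl L2: taken
after mov ecx, [eax]: ecx=M[216]=11
after or ecx, 19: ecx=11|19=27
after mov ecx, [eax]: ecx=M[216]=11
after sub ecx, 16: ecx=11-16=-5
after add eax, 4: eax=216+4=220
after add ebx, 2: ebx=8+2=10
cmp ebx, 14  (cmp 10,14)
jl L2: taken
after mov ecx, [eax]: ecx=M[220]=14
after or ecx, 19: ecx=14|19=31
after mov ecx, [eax]: ecx=M[220]=14
after sub ecx, 16: ecx=14-16=-2
after add eax, 4: eax=220+4=224
after add ebx, 2: ebx=10+2=12
cmp ebx, 14  (cmp 12,14)
jl L2: taken
after mov ecx, [eax]: ecx=M[224]=16
after or ecx, 19: ecx=16|19=19
after mov ecx, [eax]: ecx=M[224]=16
after sub ecx, 16: ecx=16-16=0
after add eax, 4: eax=224+4=228
after add ebx, 2: ebx=12+2=14
cmp ebx, 14  (cmp 14,14)
jl L2: not taken
halt.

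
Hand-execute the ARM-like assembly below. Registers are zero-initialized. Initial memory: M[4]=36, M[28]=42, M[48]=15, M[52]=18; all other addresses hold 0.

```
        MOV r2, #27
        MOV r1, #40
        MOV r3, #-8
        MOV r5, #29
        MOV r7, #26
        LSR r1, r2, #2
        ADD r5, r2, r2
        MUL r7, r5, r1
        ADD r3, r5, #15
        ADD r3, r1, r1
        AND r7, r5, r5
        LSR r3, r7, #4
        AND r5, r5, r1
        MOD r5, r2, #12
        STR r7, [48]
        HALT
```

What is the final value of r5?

3

after MOV r2, #27: r2=27
after MOV r1, #40: r1=40
after MOV r3, #-8: r3=-8
after MOV r5, #29: r5=29
after MOV r7, #26: r7=26
after LSR r1, r2, #2: r1=27>>2=6
after ADD r5, r2, r2: r5=27+27=54
after MUL r7, r5, r1: r7=54*6=324
after ADD r3, r5, #15: r3=54+15=69
after ADD r3, r1, r1: r3=6+6=12
after AND r7, r5, r5: r7=54&54=54
after LSR r3, r7, #4: r3=54>>4=3
after AND r5, r5, r1: r5=54&6=6
after MOD r5, r2, #12: r5=27%12=3
STR r7, [48] → M[48]=54
halt.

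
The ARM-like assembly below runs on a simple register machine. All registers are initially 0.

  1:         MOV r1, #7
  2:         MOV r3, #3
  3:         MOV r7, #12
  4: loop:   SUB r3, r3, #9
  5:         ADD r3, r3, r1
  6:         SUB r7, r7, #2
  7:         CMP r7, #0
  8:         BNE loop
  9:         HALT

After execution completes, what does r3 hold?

after MOV r1, #7: r1=7
after MOV r3, #3: r3=3
after MOV r7, #12: r7=12
after SUB r3, r3, #9: r3=3-9=-6
after ADD r3, r3, r1: r3=(-6)+7=1
after SUB r7, r7, #2: r7=12-2=10
CMP r7, #0  (cmp 10,0)
BNE loop: taken
after SUB r3, r3, #9: r3=1-9=-8
after ADD r3, r3, r1: r3=(-8)+7=-1
after SUB r7, r7, #2: r7=10-2=8
CMP r7, #0  (cmp 8,0)
BNE loop: taken
after SUB r3, r3, #9: r3=(-1)-9=-10
after ADD r3, r3, r1: r3=(-10)+7=-3
after SUB r7, r7, #2: r7=8-2=6
CMP r7, #0  (cmp 6,0)
BNE loop: taken
after SUB r3, r3, #9: r3=(-3)-9=-12
after ADD r3, r3, r1: r3=(-12)+7=-5
after SUB r7, r7, #2: r7=6-2=4
CMP r7, #0  (cmp 4,0)
BNE loop: taken
after SUB r3, r3, #9: r3=(-5)-9=-14
after ADD r3, r3, r1: r3=(-14)+7=-7
after SUB r7, r7, #2: r7=4-2=2
CMP r7, #0  (cmp 2,0)
BNE loop: taken
after SUB r3, r3, #9: r3=(-7)-9=-16
after ADD r3, r3, r1: r3=(-16)+7=-9
after SUB r7, r7, #2: r7=2-2=0
CMP r7, #0  (cmp 0,0)
BNE loop: not taken
halt.

-9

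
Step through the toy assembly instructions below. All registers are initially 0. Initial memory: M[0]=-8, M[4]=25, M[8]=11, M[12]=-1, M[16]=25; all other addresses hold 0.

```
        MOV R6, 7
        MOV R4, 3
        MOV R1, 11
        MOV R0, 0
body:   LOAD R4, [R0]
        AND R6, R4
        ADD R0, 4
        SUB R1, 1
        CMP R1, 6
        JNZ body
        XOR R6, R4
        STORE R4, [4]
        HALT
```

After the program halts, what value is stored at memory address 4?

after MOV R6, 7: R6=7
after MOV R4, 3: R4=3
after MOV R1, 11: R1=11
after MOV R0, 0: R0=0
after LOAD R4, [R0]: R4=M[0]=-8
after AND R6, R4: R6=7&(-8)=0
after ADD R0, 4: R0=0+4=4
after SUB R1, 1: R1=11-1=10
CMP R1, 6  (cmp 10,6)
JNZ body: taken
after LOAD R4, [R0]: R4=M[4]=25
after AND R6, R4: R6=0&25=0
after ADD R0, 4: R0=4+4=8
after SUB R1, 1: R1=10-1=9
CMP R1, 6  (cmp 9,6)
JNZ body: taken
after LOAD R4, [R0]: R4=M[8]=11
after AND R6, R4: R6=0&11=0
after ADD R0, 4: R0=8+4=12
after SUB R1, 1: R1=9-1=8
CMP R1, 6  (cmp 8,6)
JNZ body: taken
after LOAD R4, [R0]: R4=M[12]=-1
after AND R6, R4: R6=0&(-1)=0
after ADD R0, 4: R0=12+4=16
after SUB R1, 1: R1=8-1=7
CMP R1, 6  (cmp 7,6)
JNZ body: taken
after LOAD R4, [R0]: R4=M[16]=25
after AND R6, R4: R6=0&25=0
after ADD R0, 4: R0=16+4=20
after SUB R1, 1: R1=7-1=6
CMP R1, 6  (cmp 6,6)
JNZ body: not taken
after XOR R6, R4: R6=0^25=25
STORE R4, [4] → M[4]=25
halt.

25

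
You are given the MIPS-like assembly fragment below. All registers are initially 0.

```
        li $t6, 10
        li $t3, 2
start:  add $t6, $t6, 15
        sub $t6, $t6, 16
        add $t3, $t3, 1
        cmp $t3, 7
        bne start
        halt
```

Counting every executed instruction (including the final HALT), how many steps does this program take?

$t6=10
$t3=2
$t6=10+15=25
$t6=25-16=9
$t3=2+1=3
cmp $t3, 7  (cmp 3,7)
bne start: taken
$t6=9+15=24
$t6=24-16=8
$t3=3+1=4
cmp $t3, 7  (cmp 4,7)
bne start: taken
$t6=8+15=23
$t6=23-16=7
$t3=4+1=5
cmp $t3, 7  (cmp 5,7)
bne start: taken
$t6=7+15=22
$t6=22-16=6
$t3=5+1=6
cmp $t3, 7  (cmp 6,7)
bne start: taken
$t6=6+15=21
$t6=21-16=5
$t3=6+1=7
cmp $t3, 7  (cmp 7,7)
bne start: not taken
halt.
Total executed instructions: 28.

28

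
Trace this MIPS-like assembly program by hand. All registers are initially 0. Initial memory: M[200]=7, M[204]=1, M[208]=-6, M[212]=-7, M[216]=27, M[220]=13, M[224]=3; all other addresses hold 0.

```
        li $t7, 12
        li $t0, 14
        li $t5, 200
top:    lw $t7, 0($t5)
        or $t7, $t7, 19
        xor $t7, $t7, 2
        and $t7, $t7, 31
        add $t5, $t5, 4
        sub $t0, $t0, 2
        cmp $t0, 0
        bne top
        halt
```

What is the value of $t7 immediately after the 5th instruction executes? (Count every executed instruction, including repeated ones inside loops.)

li $t7, 12 → $t7=12
li $t0, 14 → $t0=14
li $t5, 200 → $t5=200
lw $t7, 0($t5) → $t7=M[200]=7
or $t7, $t7, 19 → $t7=7|19=23
After step 5: $t7 = 23.

23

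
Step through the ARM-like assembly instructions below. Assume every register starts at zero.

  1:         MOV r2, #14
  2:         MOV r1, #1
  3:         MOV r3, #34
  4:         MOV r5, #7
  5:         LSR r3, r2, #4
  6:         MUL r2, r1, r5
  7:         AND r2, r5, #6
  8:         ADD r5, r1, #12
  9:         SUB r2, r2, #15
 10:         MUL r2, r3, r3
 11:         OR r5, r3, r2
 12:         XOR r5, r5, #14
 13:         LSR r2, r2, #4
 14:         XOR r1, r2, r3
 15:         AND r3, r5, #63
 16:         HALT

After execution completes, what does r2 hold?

r2=14
r1=1
r3=34
r5=7
r3=14>>4=0
r2=1*7=7
r2=7&6=6
r5=1+12=13
r2=6-15=-9
r2=0*0=0
r5=0|0=0
r5=0^14=14
r2=0>>4=0
r1=0^0=0
r3=14&63=14
halt.

0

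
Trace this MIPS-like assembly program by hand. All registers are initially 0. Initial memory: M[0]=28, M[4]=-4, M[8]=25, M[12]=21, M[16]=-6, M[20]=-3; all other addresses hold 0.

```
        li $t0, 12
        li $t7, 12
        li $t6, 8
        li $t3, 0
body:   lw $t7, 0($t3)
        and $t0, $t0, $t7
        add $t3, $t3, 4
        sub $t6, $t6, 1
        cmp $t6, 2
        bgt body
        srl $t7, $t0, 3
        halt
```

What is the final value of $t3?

$t0=12
$t7=12
$t6=8
$t3=0
$t7=M[0]=28
$t0=12&28=12
$t3=0+4=4
$t6=8-1=7
cmp $t6, 2  (cmp 7,2)
bgt body: taken
$t7=M[4]=-4
$t0=12&(-4)=12
$t3=4+4=8
$t6=7-1=6
cmp $t6, 2  (cmp 6,2)
bgt body: taken
$t7=M[8]=25
$t0=12&25=8
$t3=8+4=12
$t6=6-1=5
cmp $t6, 2  (cmp 5,2)
bgt body: taken
$t7=M[12]=21
$t0=8&21=0
$t3=12+4=16
$t6=5-1=4
cmp $t6, 2  (cmp 4,2)
bgt body: taken
$t7=M[16]=-6
$t0=0&(-6)=0
$t3=16+4=20
$t6=4-1=3
cmp $t6, 2  (cmp 3,2)
bgt body: taken
$t7=M[20]=-3
$t0=0&(-3)=0
$t3=20+4=24
$t6=3-1=2
cmp $t6, 2  (cmp 2,2)
bgt body: not taken
$t7=0>>3=0
halt.

24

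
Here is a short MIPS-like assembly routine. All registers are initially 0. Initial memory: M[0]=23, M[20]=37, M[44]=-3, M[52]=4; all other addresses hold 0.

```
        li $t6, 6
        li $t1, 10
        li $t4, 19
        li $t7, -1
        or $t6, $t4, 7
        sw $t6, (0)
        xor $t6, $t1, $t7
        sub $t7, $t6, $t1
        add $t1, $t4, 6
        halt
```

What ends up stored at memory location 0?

li $t6, 6 → $t6=6
li $t1, 10 → $t1=10
li $t4, 19 → $t4=19
li $t7, -1 → $t7=-1
or $t6, $t4, 7 → $t6=19|7=23
sw $t6, (0) → M[0]=23
xor $t6, $t1, $t7 → $t6=10^(-1)=-11
sub $t7, $t6, $t1 → $t7=(-11)-10=-21
add $t1, $t4, 6 → $t1=19+6=25
halt.

23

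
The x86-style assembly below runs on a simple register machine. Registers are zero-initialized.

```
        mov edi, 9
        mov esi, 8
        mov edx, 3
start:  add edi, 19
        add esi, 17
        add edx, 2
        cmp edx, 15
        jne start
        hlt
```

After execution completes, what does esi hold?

after mov edi, 9: edi=9
after mov esi, 8: esi=8
after mov edx, 3: edx=3
after add edi, 19: edi=9+19=28
after add esi, 17: esi=8+17=25
after add edx, 2: edx=3+2=5
cmp edx, 15  (cmp 5,15)
jne start: taken
after add edi, 19: edi=28+19=47
after add esi, 17: esi=25+17=42
after add edx, 2: edx=5+2=7
cmp edx, 15  (cmp 7,15)
jne start: taken
after add edi, 19: edi=47+19=66
after add esi, 17: esi=42+17=59
after add edx, 2: edx=7+2=9
cmp edx, 15  (cmp 9,15)
jne start: taken
after add edi, 19: edi=66+19=85
after add esi, 17: esi=59+17=76
after add edx, 2: edx=9+2=11
cmp edx, 15  (cmp 11,15)
jne start: taken
after add edi, 19: edi=85+19=104
after add esi, 17: esi=76+17=93
after add edx, 2: edx=11+2=13
cmp edx, 15  (cmp 13,15)
jne start: taken
after add edi, 19: edi=104+19=123
after add esi, 17: esi=93+17=110
after add edx, 2: edx=13+2=15
cmp edx, 15  (cmp 15,15)
jne start: not taken
halt.

110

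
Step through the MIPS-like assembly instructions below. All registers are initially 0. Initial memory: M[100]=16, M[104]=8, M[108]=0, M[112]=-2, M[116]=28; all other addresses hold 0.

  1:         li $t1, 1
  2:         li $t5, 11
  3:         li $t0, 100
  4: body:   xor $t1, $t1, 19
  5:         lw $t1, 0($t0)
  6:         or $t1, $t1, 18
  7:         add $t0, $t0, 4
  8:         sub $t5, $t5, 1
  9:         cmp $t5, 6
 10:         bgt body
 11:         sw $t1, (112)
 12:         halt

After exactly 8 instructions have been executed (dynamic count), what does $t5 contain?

10

after li $t1, 1: $t1=1
after li $t5, 11: $t5=11
after li $t0, 100: $t0=100
after xor $t1, $t1, 19: $t1=1^19=18
after lw $t1, 0($t0): $t1=M[100]=16
after or $t1, $t1, 18: $t1=16|18=18
after add $t0, $t0, 4: $t0=100+4=104
after sub $t5, $t5, 1: $t5=11-1=10
After step 8: $t5 = 10.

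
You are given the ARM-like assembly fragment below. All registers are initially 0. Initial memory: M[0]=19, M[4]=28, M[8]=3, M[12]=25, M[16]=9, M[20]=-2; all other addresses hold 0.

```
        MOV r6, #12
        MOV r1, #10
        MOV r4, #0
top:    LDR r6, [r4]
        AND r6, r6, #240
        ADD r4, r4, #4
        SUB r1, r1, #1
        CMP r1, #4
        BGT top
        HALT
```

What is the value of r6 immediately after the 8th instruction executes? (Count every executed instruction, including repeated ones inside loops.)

16

MOV r6, #12 → r6=12
MOV r1, #10 → r1=10
MOV r4, #0 → r4=0
LDR r6, [r4] → r6=M[0]=19
AND r6, r6, #240 → r6=19&240=16
ADD r4, r4, #4 → r4=0+4=4
SUB r1, r1, #1 → r1=10-1=9
CMP r1, #4  (cmp 9,4)
After step 8: r6 = 16.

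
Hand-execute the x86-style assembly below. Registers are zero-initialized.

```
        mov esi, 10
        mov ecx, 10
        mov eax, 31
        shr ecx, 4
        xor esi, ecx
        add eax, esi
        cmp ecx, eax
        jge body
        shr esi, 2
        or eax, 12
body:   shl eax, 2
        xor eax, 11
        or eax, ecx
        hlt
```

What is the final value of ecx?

0

mov esi, 10 → esi=10
mov ecx, 10 → ecx=10
mov eax, 31 → eax=31
shr ecx, 4 → ecx=10>>4=0
xor esi, ecx → esi=10^0=10
add eax, esi → eax=31+10=41
cmp ecx, eax  (cmp 0,41)
jge body: not taken
shr esi, 2 → esi=10>>2=2
or eax, 12 → eax=41|12=45
shl eax, 2 → eax=45<<2=180
xor eax, 11 → eax=180^11=191
or eax, ecx → eax=191|0=191
halt.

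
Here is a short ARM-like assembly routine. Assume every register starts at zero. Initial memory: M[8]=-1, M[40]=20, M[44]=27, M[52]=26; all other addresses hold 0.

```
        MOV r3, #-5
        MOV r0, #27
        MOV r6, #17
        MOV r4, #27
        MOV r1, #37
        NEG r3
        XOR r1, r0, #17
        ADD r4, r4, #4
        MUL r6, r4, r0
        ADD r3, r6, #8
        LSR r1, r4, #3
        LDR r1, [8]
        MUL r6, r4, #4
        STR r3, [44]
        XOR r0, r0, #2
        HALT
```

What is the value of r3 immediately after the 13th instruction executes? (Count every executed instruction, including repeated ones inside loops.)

after MOV r3, #-5: r3=-5
after MOV r0, #27: r0=27
after MOV r6, #17: r6=17
after MOV r4, #27: r4=27
after MOV r1, #37: r1=37
after NEG r3: r3=-(-5)=5
after XOR r1, r0, #17: r1=27^17=10
after ADD r4, r4, #4: r4=27+4=31
after MUL r6, r4, r0: r6=31*27=837
after ADD r3, r6, #8: r3=837+8=845
after LSR r1, r4, #3: r1=31>>3=3
after LDR r1, [8]: r1=M[8]=-1
after MUL r6, r4, #4: r6=31*4=124
After step 13: r3 = 845.

845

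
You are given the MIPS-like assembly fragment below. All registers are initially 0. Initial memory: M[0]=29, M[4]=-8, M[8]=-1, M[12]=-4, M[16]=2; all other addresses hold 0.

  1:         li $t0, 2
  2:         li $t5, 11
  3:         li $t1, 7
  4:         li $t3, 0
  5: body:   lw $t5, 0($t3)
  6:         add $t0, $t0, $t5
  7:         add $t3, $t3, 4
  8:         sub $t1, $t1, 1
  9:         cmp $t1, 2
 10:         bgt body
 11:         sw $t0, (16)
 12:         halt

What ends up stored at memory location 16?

20

$t0=2
$t5=11
$t1=7
$t3=0
$t5=M[0]=29
$t0=2+29=31
$t3=0+4=4
$t1=7-1=6
cmp $t1, 2  (cmp 6,2)
bgt body: taken
$t5=M[4]=-8
$t0=31+(-8)=23
$t3=4+4=8
$t1=6-1=5
cmp $t1, 2  (cmp 5,2)
bgt body: taken
$t5=M[8]=-1
$t0=23+(-1)=22
$t3=8+4=12
$t1=5-1=4
cmp $t1, 2  (cmp 4,2)
bgt body: taken
$t5=M[12]=-4
$t0=22+(-4)=18
$t3=12+4=16
$t1=4-1=3
cmp $t1, 2  (cmp 3,2)
bgt body: taken
$t5=M[16]=2
$t0=18+2=20
$t3=16+4=20
$t1=3-1=2
cmp $t1, 2  (cmp 2,2)
bgt body: not taken
sw $t0, (16) → M[16]=20
halt.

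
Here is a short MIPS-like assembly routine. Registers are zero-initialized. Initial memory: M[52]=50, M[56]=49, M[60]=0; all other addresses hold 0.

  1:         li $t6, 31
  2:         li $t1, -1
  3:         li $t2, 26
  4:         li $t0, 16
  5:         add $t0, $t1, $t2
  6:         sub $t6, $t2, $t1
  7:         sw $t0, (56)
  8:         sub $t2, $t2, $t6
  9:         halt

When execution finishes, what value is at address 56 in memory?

$t6=31
$t1=-1
$t2=26
$t0=16
$t0=(-1)+26=25
$t6=26-(-1)=27
sw $t0, (56) → M[56]=25
$t2=26-27=-1
halt.

25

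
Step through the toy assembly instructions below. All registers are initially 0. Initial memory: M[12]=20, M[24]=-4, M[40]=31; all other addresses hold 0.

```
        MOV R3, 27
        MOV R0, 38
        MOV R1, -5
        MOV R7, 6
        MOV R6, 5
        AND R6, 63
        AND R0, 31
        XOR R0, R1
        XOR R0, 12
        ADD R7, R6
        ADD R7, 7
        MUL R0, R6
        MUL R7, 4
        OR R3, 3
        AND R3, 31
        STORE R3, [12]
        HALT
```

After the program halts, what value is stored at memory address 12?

MOV R3, 27 → R3=27
MOV R0, 38 → R0=38
MOV R1, -5 → R1=-5
MOV R7, 6 → R7=6
MOV R6, 5 → R6=5
AND R6, 63 → R6=5&63=5
AND R0, 31 → R0=38&31=6
XOR R0, R1 → R0=6^(-5)=-3
XOR R0, 12 → R0=(-3)^12=-15
ADD R7, R6 → R7=6+5=11
ADD R7, 7 → R7=11+7=18
MUL R0, R6 → R0=(-15)*5=-75
MUL R7, 4 → R7=18*4=72
OR R3, 3 → R3=27|3=27
AND R3, 31 → R3=27&31=27
STORE R3, [12] → M[12]=27
halt.

27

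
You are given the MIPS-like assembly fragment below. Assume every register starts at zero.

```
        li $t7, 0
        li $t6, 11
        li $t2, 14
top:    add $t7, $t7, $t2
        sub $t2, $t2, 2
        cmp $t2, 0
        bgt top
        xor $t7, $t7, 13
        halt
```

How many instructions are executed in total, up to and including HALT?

33

li $t7, 0 → $t7=0
li $t6, 11 → $t6=11
li $t2, 14 → $t2=14
add $t7, $t7, $t2 → $t7=0+14=14
sub $t2, $t2, 2 → $t2=14-2=12
cmp $t2, 0  (cmp 12,0)
bgt top: taken
add $t7, $t7, $t2 → $t7=14+12=26
sub $t2, $t2, 2 → $t2=12-2=10
cmp $t2, 0  (cmp 10,0)
bgt top: taken
add $t7, $t7, $t2 → $t7=26+10=36
sub $t2, $t2, 2 → $t2=10-2=8
cmp $t2, 0  (cmp 8,0)
bgt top: taken
add $t7, $t7, $t2 → $t7=36+8=44
sub $t2, $t2, 2 → $t2=8-2=6
cmp $t2, 0  (cmp 6,0)
bgt top: taken
add $t7, $t7, $t2 → $t7=44+6=50
sub $t2, $t2, 2 → $t2=6-2=4
cmp $t2, 0  (cmp 4,0)
bgt top: taken
add $t7, $t7, $t2 → $t7=50+4=54
sub $t2, $t2, 2 → $t2=4-2=2
cmp $t2, 0  (cmp 2,0)
bgt top: taken
add $t7, $t7, $t2 → $t7=54+2=56
sub $t2, $t2, 2 → $t2=2-2=0
cmp $t2, 0  (cmp 0,0)
bgt top: not taken
xor $t7, $t7, 13 → $t7=56^13=53
halt.
Total executed instructions: 33.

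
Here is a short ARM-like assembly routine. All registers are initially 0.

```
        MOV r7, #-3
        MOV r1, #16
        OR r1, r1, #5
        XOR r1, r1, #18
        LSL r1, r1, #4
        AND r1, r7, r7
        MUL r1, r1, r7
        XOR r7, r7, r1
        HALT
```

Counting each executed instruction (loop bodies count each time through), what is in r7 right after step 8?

-12

after MOV r7, #-3: r7=-3
after MOV r1, #16: r1=16
after OR r1, r1, #5: r1=16|5=21
after XOR r1, r1, #18: r1=21^18=7
after LSL r1, r1, #4: r1=7<<4=112
after AND r1, r7, r7: r1=(-3)&(-3)=-3
after MUL r1, r1, r7: r1=(-3)*(-3)=9
after XOR r7, r7, r1: r7=(-3)^9=-12
After step 8: r7 = -12.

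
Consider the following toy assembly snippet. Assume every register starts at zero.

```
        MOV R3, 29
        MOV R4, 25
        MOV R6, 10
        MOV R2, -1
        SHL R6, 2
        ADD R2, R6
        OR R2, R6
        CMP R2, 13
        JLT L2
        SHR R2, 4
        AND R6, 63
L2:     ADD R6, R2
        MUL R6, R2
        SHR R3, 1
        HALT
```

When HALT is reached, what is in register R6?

84

after MOV R3, 29: R3=29
after MOV R4, 25: R4=25
after MOV R6, 10: R6=10
after MOV R2, -1: R2=-1
after SHL R6, 2: R6=10<<2=40
after ADD R2, R6: R2=(-1)+40=39
after OR R2, R6: R2=39|40=47
CMP R2, 13  (cmp 47,13)
JLT L2: not taken
after SHR R2, 4: R2=47>>4=2
after AND R6, 63: R6=40&63=40
after ADD R6, R2: R6=40+2=42
after MUL R6, R2: R6=42*2=84
after SHR R3, 1: R3=29>>1=14
halt.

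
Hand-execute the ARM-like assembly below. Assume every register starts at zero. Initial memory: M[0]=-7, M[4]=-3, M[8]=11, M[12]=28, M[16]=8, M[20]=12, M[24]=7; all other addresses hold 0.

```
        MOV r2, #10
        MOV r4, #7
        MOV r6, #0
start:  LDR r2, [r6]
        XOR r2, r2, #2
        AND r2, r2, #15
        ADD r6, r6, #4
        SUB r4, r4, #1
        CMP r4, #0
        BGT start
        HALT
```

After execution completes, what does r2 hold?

after MOV r2, #10: r2=10
after MOV r4, #7: r4=7
after MOV r6, #0: r6=0
after LDR r2, [r6]: r2=M[0]=-7
after XOR r2, r2, #2: r2=(-7)^2=-5
after AND r2, r2, #15: r2=(-5)&15=11
after ADD r6, r6, #4: r6=0+4=4
after SUB r4, r4, #1: r4=7-1=6
CMP r4, #0  (cmp 6,0)
BGT start: taken
after LDR r2, [r6]: r2=M[4]=-3
after XOR r2, r2, #2: r2=(-3)^2=-1
after AND r2, r2, #15: r2=(-1)&15=15
after ADD r6, r6, #4: r6=4+4=8
after SUB r4, r4, #1: r4=6-1=5
CMP r4, #0  (cmp 5,0)
BGT start: taken
after LDR r2, [r6]: r2=M[8]=11
after XOR r2, r2, #2: r2=11^2=9
after AND r2, r2, #15: r2=9&15=9
after ADD r6, r6, #4: r6=8+4=12
after SUB r4, r4, #1: r4=5-1=4
CMP r4, #0  (cmp 4,0)
BGT start: taken
after LDR r2, [r6]: r2=M[12]=28
after XOR r2, r2, #2: r2=28^2=30
after AND r2, r2, #15: r2=30&15=14
after ADD r6, r6, #4: r6=12+4=16
after SUB r4, r4, #1: r4=4-1=3
CMP r4, #0  (cmp 3,0)
BGT start: taken
after LDR r2, [r6]: r2=M[16]=8
after XOR r2, r2, #2: r2=8^2=10
after AND r2, r2, #15: r2=10&15=10
after ADD r6, r6, #4: r6=16+4=20
after SUB r4, r4, #1: r4=3-1=2
CMP r4, #0  (cmp 2,0)
BGT start: taken
after LDR r2, [r6]: r2=M[20]=12
after XOR r2, r2, #2: r2=12^2=14
after AND r2, r2, #15: r2=14&15=14
after ADD r6, r6, #4: r6=20+4=24
after SUB r4, r4, #1: r4=2-1=1
CMP r4, #0  (cmp 1,0)
BGT start: taken
after LDR r2, [r6]: r2=M[24]=7
after XOR r2, r2, #2: r2=7^2=5
after AND r2, r2, #15: r2=5&15=5
after ADD r6, r6, #4: r6=24+4=28
after SUB r4, r4, #1: r4=1-1=0
CMP r4, #0  (cmp 0,0)
BGT start: not taken
halt.

5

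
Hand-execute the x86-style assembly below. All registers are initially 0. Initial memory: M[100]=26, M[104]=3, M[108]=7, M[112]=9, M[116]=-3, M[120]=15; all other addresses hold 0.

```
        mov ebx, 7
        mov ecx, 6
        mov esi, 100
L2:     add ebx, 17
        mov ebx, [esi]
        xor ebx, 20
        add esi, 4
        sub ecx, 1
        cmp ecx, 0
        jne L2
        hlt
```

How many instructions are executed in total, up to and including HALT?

ebx=7
ecx=6
esi=100
ebx=7+17=24
ebx=M[100]=26
ebx=26^20=14
esi=100+4=104
ecx=6-1=5
cmp ecx, 0  (cmp 5,0)
jne L2: taken
ebx=14+17=31
ebx=M[104]=3
ebx=3^20=23
esi=104+4=108
ecx=5-1=4
cmp ecx, 0  (cmp 4,0)
jne L2: taken
ebx=23+17=40
ebx=M[108]=7
ebx=7^20=19
esi=108+4=112
ecx=4-1=3
cmp ecx, 0  (cmp 3,0)
jne L2: taken
ebx=19+17=36
ebx=M[112]=9
ebx=9^20=29
esi=112+4=116
ecx=3-1=2
cmp ecx, 0  (cmp 2,0)
jne L2: taken
ebx=29+17=46
ebx=M[116]=-3
ebx=(-3)^20=-23
esi=116+4=120
ecx=2-1=1
cmp ecx, 0  (cmp 1,0)
jne L2: taken
ebx=(-23)+17=-6
ebx=M[120]=15
ebx=15^20=27
esi=120+4=124
ecx=1-1=0
cmp ecx, 0  (cmp 0,0)
jne L2: not taken
halt.
Total executed instructions: 46.

46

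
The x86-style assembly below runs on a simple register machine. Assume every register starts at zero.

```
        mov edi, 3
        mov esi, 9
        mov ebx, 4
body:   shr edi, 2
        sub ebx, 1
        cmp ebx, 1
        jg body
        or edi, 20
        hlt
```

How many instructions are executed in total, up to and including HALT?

mov edi, 3 → edi=3
mov esi, 9 → esi=9
mov ebx, 4 → ebx=4
shr edi, 2 → edi=3>>2=0
sub ebx, 1 → ebx=4-1=3
cmp ebx, 1  (cmp 3,1)
jg body: taken
shr edi, 2 → edi=0>>2=0
sub ebx, 1 → ebx=3-1=2
cmp ebx, 1  (cmp 2,1)
jg body: taken
shr edi, 2 → edi=0>>2=0
sub ebx, 1 → ebx=2-1=1
cmp ebx, 1  (cmp 1,1)
jg body: not taken
or edi, 20 → edi=0|20=20
halt.
Total executed instructions: 17.

17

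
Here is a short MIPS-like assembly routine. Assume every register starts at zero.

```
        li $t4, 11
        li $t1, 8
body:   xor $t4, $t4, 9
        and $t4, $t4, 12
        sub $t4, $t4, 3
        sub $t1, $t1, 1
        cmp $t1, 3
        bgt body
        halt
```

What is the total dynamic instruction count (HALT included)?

33

$t4=11
$t1=8
$t4=11^9=2
$t4=2&12=0
$t4=0-3=-3
$t1=8-1=7
cmp $t1, 3  (cmp 7,3)
bgt body: taken
$t4=(-3)^9=-12
$t4=(-12)&12=4
$t4=4-3=1
$t1=7-1=6
cmp $t1, 3  (cmp 6,3)
bgt body: taken
$t4=1^9=8
$t4=8&12=8
$t4=8-3=5
$t1=6-1=5
cmp $t1, 3  (cmp 5,3)
bgt body: taken
$t4=5^9=12
$t4=12&12=12
$t4=12-3=9
$t1=5-1=4
cmp $t1, 3  (cmp 4,3)
bgt body: taken
$t4=9^9=0
$t4=0&12=0
$t4=0-3=-3
$t1=4-1=3
cmp $t1, 3  (cmp 3,3)
bgt body: not taken
halt.
Total executed instructions: 33.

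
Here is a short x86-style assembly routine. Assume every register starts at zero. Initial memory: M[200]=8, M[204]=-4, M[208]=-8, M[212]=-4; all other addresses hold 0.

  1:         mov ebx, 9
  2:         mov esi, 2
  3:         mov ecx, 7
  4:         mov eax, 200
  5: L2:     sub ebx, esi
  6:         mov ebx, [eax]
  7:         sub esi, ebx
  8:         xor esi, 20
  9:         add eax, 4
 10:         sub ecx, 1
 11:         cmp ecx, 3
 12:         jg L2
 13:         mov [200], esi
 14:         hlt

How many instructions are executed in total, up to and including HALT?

38

after mov ebx, 9: ebx=9
after mov esi, 2: esi=2
after mov ecx, 7: ecx=7
after mov eax, 200: eax=200
after sub ebx, esi: ebx=9-2=7
after mov ebx, [eax]: ebx=M[200]=8
after sub esi, ebx: esi=2-8=-6
after xor esi, 20: esi=(-6)^20=-18
after add eax, 4: eax=200+4=204
after sub ecx, 1: ecx=7-1=6
cmp ecx, 3  (cmp 6,3)
jg L2: taken
after sub ebx, esi: ebx=8-(-18)=26
after mov ebx, [eax]: ebx=M[204]=-4
after sub esi, ebx: esi=(-18)-(-4)=-14
after xor esi, 20: esi=(-14)^20=-26
after add eax, 4: eax=204+4=208
after sub ecx, 1: ecx=6-1=5
cmp ecx, 3  (cmp 5,3)
jg L2: taken
after sub ebx, esi: ebx=(-4)-(-26)=22
after mov ebx, [eax]: ebx=M[208]=-8
after sub esi, ebx: esi=(-26)-(-8)=-18
after xor esi, 20: esi=(-18)^20=-6
after add eax, 4: eax=208+4=212
after sub ecx, 1: ecx=5-1=4
cmp ecx, 3  (cmp 4,3)
jg L2: taken
after sub ebx, esi: ebx=(-8)-(-6)=-2
after mov ebx, [eax]: ebx=M[212]=-4
after sub esi, ebx: esi=(-6)-(-4)=-2
after xor esi, 20: esi=(-2)^20=-22
after add eax, 4: eax=212+4=216
after sub ecx, 1: ecx=4-1=3
cmp ecx, 3  (cmp 3,3)
jg L2: not taken
mov [200], esi → M[200]=-22
halt.
Total executed instructions: 38.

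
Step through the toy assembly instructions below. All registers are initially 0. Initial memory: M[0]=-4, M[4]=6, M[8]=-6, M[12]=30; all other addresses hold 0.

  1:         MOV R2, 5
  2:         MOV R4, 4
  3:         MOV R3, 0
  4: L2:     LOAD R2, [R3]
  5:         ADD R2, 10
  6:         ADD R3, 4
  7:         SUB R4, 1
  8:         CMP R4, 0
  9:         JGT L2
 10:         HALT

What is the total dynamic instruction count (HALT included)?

28

MOV R2, 5 → R2=5
MOV R4, 4 → R4=4
MOV R3, 0 → R3=0
LOAD R2, [R3] → R2=M[0]=-4
ADD R2, 10 → R2=(-4)+10=6
ADD R3, 4 → R3=0+4=4
SUB R4, 1 → R4=4-1=3
CMP R4, 0  (cmp 3,0)
JGT L2: taken
LOAD R2, [R3] → R2=M[4]=6
ADD R2, 10 → R2=6+10=16
ADD R3, 4 → R3=4+4=8
SUB R4, 1 → R4=3-1=2
CMP R4, 0  (cmp 2,0)
JGT L2: taken
LOAD R2, [R3] → R2=M[8]=-6
ADD R2, 10 → R2=(-6)+10=4
ADD R3, 4 → R3=8+4=12
SUB R4, 1 → R4=2-1=1
CMP R4, 0  (cmp 1,0)
JGT L2: taken
LOAD R2, [R3] → R2=M[12]=30
ADD R2, 10 → R2=30+10=40
ADD R3, 4 → R3=12+4=16
SUB R4, 1 → R4=1-1=0
CMP R4, 0  (cmp 0,0)
JGT L2: not taken
halt.
Total executed instructions: 28.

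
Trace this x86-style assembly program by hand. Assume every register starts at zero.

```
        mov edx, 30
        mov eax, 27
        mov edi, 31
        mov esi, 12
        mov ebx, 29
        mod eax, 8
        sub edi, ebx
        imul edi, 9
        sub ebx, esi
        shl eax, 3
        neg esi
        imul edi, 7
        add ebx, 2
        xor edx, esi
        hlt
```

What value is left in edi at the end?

126

edx=30
eax=27
edi=31
esi=12
ebx=29
eax=27%8=3
edi=31-29=2
edi=2*9=18
ebx=29-12=17
eax=3<<3=24
esi=-(12)=-12
edi=18*7=126
ebx=17+2=19
edx=30^(-12)=-22
halt.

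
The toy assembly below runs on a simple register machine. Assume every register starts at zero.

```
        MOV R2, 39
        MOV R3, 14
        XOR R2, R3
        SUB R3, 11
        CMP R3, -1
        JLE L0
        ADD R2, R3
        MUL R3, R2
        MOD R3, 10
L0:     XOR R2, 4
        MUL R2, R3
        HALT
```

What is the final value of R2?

80

MOV R2, 39 → R2=39
MOV R3, 14 → R3=14
XOR R2, R3 → R2=39^14=41
SUB R3, 11 → R3=14-11=3
CMP R3, -1  (cmp 3,-1)
JLE L0: not taken
ADD R2, R3 → R2=41+3=44
MUL R3, R2 → R3=3*44=132
MOD R3, 10 → R3=132%10=2
XOR R2, 4 → R2=44^4=40
MUL R2, R3 → R2=40*2=80
halt.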